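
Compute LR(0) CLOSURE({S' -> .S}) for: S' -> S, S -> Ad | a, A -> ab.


Start: S' -> .S
For each item with dot before a nonterminal B, add B -> .γ for every B-production
Closure: [S' -> .S, S -> .Ad, S -> .a, A -> .ab]


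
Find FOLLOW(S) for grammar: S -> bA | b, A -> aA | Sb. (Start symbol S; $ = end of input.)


$ ∈ FOLLOW(S). For each A -> αBβ: add FIRST(β)\{ε} to FOLLOW(B); if β nullable, add FOLLOW(A).
FOLLOW(S) = {$, b}


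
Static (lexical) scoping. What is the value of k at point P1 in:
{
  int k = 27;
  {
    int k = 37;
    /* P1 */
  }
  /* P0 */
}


k declared in the same block as P1
k = 37


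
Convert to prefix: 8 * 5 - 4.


left-to-right (same/higher precedence on left): tree is (- (* 8 5) 4)
Prefix: - * 8 5 4


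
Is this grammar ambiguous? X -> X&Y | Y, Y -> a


precedence layered via separate nonterminal Y: deterministic
Unambiguous


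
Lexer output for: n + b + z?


Scan left to right, longest-match per lexeme
Tokens: ID(n), OP(+), ID(b), OP(+), ID(z)


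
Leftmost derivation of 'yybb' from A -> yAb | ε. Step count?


Derivation: A => yAb => yyAbb => yybb
Steps: 3


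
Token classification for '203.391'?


Pattern: digits with a decimal point
Type: FLOAT_LITERAL


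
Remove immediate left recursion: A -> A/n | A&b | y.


Left-recursive alternatives: A/n, A&b; non-recursive: y
Introduce A': A -> yA', A' -> /nA' | &bA' | ε


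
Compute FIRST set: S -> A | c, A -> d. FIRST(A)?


Per alternative of A: FIRST(d) = {d}
FIRST(A) = {d}


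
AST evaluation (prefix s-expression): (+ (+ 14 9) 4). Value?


Evaluate inner: (+ 14 9) = 23
Evaluate root: (+ 23 4) = 27
Result: 27


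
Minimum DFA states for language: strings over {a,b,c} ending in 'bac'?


Track the longest suffix of input matching a prefix of 'bac': 4 classes (prefixes of length 0..3)
Minimal DFA: 4 states


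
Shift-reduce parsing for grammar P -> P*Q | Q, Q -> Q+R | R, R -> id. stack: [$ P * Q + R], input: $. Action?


handle 'Q+R' on top
Action: reduce (Q -> Q+R)


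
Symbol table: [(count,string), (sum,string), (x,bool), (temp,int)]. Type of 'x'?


Lookup 'x' → type bool


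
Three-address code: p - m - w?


Break into single-operator statements:
t1 = p - m
t2 = t1 - w


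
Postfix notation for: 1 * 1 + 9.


Left to right (same or higher precedence on left)
Postfix: 1 1 * 9 +


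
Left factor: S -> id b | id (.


Common prefix: 'id'
Factored: S -> id S', S' -> b | (


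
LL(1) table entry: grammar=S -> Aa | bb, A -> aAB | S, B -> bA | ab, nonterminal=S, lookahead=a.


For [S, a]: 'a' ∈ FIRST(Aa)
Entry: S -> Aa


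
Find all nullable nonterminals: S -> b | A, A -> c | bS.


A nonterminal is nullable iff some alternative derives ε (directly, or every symbol in it is nullable)
Nullable: {}


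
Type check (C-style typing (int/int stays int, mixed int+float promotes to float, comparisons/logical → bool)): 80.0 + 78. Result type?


Operand types: float + int
Rule: mixed int/float promotes to float; int/int stays int
Result type: float


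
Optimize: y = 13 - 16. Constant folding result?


13 - 16 = -3 at compile time
Optimized: y = -3


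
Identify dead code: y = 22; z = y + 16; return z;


y is read by z's definition; z is returned
No dead code


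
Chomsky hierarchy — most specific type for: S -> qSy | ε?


Single nonterminal LHS, but q^n y^n is not regular
Classification: Type 2 (Context-Free)


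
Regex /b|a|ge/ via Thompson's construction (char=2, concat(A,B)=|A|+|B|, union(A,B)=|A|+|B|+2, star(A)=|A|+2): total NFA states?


Syntax tree has 4 char leaf(s), 2 union(s), 0 star(s)
chars contribute 4×2 = 8; each union adds +2; each star adds +2
Total: 8 + 4 + 0 = 12 states


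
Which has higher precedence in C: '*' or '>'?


'*' is multiplicative (level 10); '>' is relational (level 7)
Higher level binds tighter
'*' has higher precedence than '>'


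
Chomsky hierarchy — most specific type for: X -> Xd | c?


Left-linear: every RHS is a terminal or one nonterminal followed by a terminal
Classification: Type 3 (Regular)


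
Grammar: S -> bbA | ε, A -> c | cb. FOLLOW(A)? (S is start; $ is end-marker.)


$ ∈ FOLLOW(S). For each A -> αBβ: add FIRST(β)\{ε} to FOLLOW(B); if β nullable, add FOLLOW(A).
FOLLOW(A) = {$}


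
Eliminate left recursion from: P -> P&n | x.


Left-recursive alternatives: P&n; non-recursive: x
Introduce P': P -> xP', P' -> &nP' | ε


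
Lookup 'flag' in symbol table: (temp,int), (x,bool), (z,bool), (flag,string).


Lookup 'flag' → type string


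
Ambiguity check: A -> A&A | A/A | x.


'x&x/x' has two parse trees (no precedence encoded between & and /)
Ambiguous


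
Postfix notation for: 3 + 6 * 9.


* has higher precedence, evaluate 6*9 first
Postfix: 3 6 9 * +


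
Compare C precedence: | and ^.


'^' is bitwise XOR (level 4); '|' is bitwise OR (level 3)
Higher level binds tighter
'^' has higher precedence than '|'


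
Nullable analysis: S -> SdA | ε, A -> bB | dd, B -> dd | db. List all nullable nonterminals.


A nonterminal is nullable iff some alternative derives ε (directly, or every symbol in it is nullable)
Nullable: {S}


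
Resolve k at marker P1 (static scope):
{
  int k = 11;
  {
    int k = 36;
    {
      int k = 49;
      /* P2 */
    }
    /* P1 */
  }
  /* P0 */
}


k declared in the same block as P1
k = 36


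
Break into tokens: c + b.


Scan left to right, longest-match per lexeme
Tokens: ID(c), OP(+), ID(b)


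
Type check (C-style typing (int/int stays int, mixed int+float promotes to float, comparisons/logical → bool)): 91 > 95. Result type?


Operand types: int > int
Rule: comparison yields bool
Result type: bool


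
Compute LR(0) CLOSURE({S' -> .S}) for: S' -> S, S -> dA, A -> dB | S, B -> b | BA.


Start: S' -> .S
For each item with dot before a nonterminal B, add B -> .γ for every B-production
Closure: [S' -> .S, S -> .dA]


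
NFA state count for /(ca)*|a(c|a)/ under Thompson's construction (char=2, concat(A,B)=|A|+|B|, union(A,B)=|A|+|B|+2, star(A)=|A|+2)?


Syntax tree has 5 char leaf(s), 2 union(s), 1 star(s)
chars contribute 5×2 = 10; each union adds +2; each star adds +2
Total: 10 + 4 + 2 = 16 states


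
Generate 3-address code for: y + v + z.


Break into single-operator statements:
t1 = y + v
t2 = t1 + z


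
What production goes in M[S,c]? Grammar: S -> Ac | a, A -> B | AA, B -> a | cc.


For [S, c]: 'c' ∈ FIRST(Ac)
Entry: S -> Ac


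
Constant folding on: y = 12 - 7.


12 - 7 = 5 at compile time
Optimized: y = 5


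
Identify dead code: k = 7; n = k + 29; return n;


k is read by n's definition; n is returned
No dead code


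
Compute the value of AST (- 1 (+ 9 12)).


Evaluate inner: (+ 9 12) = 21
Evaluate root: (- 1 21) = -20
Result: -20


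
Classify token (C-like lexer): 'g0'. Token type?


Pattern: letter/underscore followed by alphanumerics, not a keyword
Type: IDENTIFIER


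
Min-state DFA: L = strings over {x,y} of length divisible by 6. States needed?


Track length mod 6: states 0..5, accept at 0
Minimal DFA: 6 states


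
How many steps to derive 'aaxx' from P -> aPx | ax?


Derivation: P => aPx => aaxx
Steps: 2


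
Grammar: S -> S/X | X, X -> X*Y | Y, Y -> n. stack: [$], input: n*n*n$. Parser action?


no handle on stack; shift 'n'
Action: shift


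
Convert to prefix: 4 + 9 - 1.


left-to-right (same/higher precedence on left): tree is (- (+ 4 9) 1)
Prefix: - + 4 9 1


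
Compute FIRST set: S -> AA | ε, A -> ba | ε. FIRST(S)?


Per alternative of S: FIRST(AA) = {b, ε}; FIRST(ε) = {ε}
FIRST(S) = {b, ε}


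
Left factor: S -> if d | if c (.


Common prefix: 'if'
Factored: S -> if S', S' -> d | c (


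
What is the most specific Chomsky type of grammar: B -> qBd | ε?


Single nonterminal LHS, but q^n d^n is not regular
Classification: Type 2 (Context-Free)


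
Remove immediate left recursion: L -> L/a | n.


Left-recursive alternatives: L/a; non-recursive: n
Introduce L': L -> nL', L' -> /aL' | ε


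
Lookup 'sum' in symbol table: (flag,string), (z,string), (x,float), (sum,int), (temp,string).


Lookup 'sum' → type int


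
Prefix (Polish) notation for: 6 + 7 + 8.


left-to-right (same/higher precedence on left): tree is (+ (+ 6 7) 8)
Prefix: + + 6 7 8


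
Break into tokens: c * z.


Scan left to right, longest-match per lexeme
Tokens: ID(c), OP(*), ID(z)


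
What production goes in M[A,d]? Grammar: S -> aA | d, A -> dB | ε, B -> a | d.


For [A, d]: 'd' ∈ FIRST(dB)
Entry: A -> dB


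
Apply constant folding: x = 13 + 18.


13 + 18 = 31 at compile time
Optimized: x = 31


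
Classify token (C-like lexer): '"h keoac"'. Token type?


Pattern: double-quoted sequence
Type: STRING_LITERAL


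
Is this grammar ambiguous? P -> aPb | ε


balanced a^n…b^n: each string has a unique parse
Unambiguous


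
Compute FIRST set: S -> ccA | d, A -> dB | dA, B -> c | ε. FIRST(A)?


Per alternative of A: FIRST(dB) = {d}; FIRST(dA) = {d}
FIRST(A) = {d}


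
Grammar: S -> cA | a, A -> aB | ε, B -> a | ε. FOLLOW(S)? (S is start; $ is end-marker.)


$ ∈ FOLLOW(S). For each A -> αBβ: add FIRST(β)\{ε} to FOLLOW(B); if β nullable, add FOLLOW(A).
FOLLOW(S) = {$}


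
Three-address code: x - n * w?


Break into single-operator statements:
t1 = n * w
t2 = x - t1


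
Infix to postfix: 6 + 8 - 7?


Left to right (same or higher precedence on left)
Postfix: 6 8 + 7 -


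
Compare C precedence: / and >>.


'/' is multiplicative (level 10); '>>' is shift (level 8)
Higher level binds tighter
'/' has higher precedence than '>>'


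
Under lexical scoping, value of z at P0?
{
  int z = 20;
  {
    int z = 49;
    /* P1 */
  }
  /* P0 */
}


z declared in the same block as P0
z = 20


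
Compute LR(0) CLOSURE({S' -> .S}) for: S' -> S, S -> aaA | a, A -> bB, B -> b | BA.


Start: S' -> .S
For each item with dot before a nonterminal B, add B -> .γ for every B-production
Closure: [S' -> .S, S -> .aaA, S -> .a]


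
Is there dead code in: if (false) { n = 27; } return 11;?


condition is constant false, so the whole block is unreachable
Dead: 'if (false) { n = 27; }'


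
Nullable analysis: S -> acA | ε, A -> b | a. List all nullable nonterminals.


A nonterminal is nullable iff some alternative derives ε (directly, or every symbol in it is nullable)
Nullable: {S}


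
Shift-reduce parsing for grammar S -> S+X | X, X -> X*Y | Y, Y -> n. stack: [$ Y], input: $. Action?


'Y' (not preceded by X*) is the handle for X -> Y
Action: reduce (X -> Y)


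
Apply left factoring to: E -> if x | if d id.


Common prefix: 'if'
Factored: E -> if E', E' -> x | d id


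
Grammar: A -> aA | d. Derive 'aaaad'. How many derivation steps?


Derivation: A => aA => aaA => aaaA => aaaaA => aaaad
Steps: 5


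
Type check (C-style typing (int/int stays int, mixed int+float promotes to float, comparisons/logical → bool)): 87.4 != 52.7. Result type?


Operand types: float != float
Rule: comparison yields bool
Result type: bool


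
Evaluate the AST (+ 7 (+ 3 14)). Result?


Evaluate inner: (+ 3 14) = 17
Evaluate root: (+ 7 17) = 24
Result: 24


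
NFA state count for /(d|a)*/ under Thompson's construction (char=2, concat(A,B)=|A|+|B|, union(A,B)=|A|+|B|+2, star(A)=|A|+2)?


Syntax tree has 2 char leaf(s), 1 union(s), 1 star(s)
chars contribute 2×2 = 4; each union adds +2; each star adds +2
Total: 4 + 2 + 2 = 8 states


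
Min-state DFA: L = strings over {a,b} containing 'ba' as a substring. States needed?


KMP-style automaton: 2 progress states + 1 absorbing accept = 3
Minimal DFA: 3 states


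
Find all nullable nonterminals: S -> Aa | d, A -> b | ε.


A nonterminal is nullable iff some alternative derives ε (directly, or every symbol in it is nullable)
Nullable: {A}


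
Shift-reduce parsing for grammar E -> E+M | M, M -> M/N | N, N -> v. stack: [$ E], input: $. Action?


start symbol E on stack, input exhausted
Action: accept


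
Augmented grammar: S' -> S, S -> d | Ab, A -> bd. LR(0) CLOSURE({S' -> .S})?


Start: S' -> .S
For each item with dot before a nonterminal B, add B -> .γ for every B-production
Closure: [S' -> .S, S -> .d, S -> .Ab, A -> .bd]


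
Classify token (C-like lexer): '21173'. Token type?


Pattern: digits only
Type: INTEGER_LITERAL


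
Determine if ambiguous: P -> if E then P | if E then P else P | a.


dangling else: 'if E then if E then a else a' parses two ways
Ambiguous


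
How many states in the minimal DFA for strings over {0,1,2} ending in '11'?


Track the longest suffix of input matching a prefix of '11': 3 classes (prefixes of length 0..2)
Minimal DFA: 3 states


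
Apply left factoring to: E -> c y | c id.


Common prefix: 'c'
Factored: E -> c E', E' -> y | id


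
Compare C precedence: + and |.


'+' is additive (level 9); '|' is bitwise OR (level 3)
Higher level binds tighter
'+' has higher precedence than '|'


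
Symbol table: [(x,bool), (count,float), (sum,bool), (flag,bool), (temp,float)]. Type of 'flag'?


Lookup 'flag' → type bool


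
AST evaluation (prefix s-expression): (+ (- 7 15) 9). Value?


Evaluate inner: (- 7 15) = -8
Evaluate root: (+ -8 9) = 1
Result: 1


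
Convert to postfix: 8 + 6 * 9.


* has higher precedence, evaluate 6*9 first
Postfix: 8 6 9 * +


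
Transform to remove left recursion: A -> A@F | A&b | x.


Left-recursive alternatives: A@F, A&b; non-recursive: x
Introduce A': A -> xA', A' -> @FA' | &bA' | ε


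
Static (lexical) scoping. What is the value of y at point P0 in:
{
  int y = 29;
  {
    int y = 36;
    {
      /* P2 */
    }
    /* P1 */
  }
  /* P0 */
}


y declared in the same block as P0
y = 29


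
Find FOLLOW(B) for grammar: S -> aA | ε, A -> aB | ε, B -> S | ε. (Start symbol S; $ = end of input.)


$ ∈ FOLLOW(S). For each A -> αBβ: add FIRST(β)\{ε} to FOLLOW(B); if β nullable, add FOLLOW(A).
FOLLOW(B) = {$}


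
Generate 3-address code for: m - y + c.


Break into single-operator statements:
t1 = m - y
t2 = t1 + c


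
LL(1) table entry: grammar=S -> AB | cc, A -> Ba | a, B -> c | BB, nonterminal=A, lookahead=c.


For [A, c]: 'c' ∈ FIRST(Ba)
Entry: A -> Ba


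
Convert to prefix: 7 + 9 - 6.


left-to-right (same/higher precedence on left): tree is (- (+ 7 9) 6)
Prefix: - + 7 9 6


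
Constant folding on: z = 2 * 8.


2 * 8 = 16 at compile time
Optimized: z = 16


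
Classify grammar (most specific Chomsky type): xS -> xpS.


LHS has context (more than one symbol) and |LHS| ≤ |RHS|
Classification: Type 1 (Context-Sensitive)


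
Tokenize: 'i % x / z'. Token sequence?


Scan left to right, longest-match per lexeme
Tokens: ID(i), OP(%), ID(x), OP(/), ID(z)


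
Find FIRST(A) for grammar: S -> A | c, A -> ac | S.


Per alternative of A: FIRST(ac) = {a}; FIRST(S) = {a, c}
FIRST(A) = {a, c}


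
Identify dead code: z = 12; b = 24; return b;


z is assigned but never read
Dead: 'z = 12'


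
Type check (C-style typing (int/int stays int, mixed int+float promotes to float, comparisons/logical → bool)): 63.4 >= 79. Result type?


Operand types: float >= int
Rule: comparison yields bool
Result type: bool


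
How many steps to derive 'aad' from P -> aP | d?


Derivation: P => aP => aaP => aad
Steps: 3


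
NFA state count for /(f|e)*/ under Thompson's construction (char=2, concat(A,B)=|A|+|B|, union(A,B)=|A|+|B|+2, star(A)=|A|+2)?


Syntax tree has 2 char leaf(s), 1 union(s), 1 star(s)
chars contribute 2×2 = 4; each union adds +2; each star adds +2
Total: 4 + 2 + 2 = 8 states


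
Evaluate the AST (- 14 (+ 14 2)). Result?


Evaluate inner: (+ 14 2) = 16
Evaluate root: (- 14 16) = -2
Result: -2


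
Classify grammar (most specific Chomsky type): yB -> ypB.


LHS has context (more than one symbol) and |LHS| ≤ |RHS|
Classification: Type 1 (Context-Sensitive)


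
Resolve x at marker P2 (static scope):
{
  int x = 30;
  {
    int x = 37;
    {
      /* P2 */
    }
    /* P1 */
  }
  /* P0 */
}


P2's block does not declare x; resolves to the enclosing declaration at depth 1
x = 37


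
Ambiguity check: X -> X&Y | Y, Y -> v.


precedence layered via separate nonterminal Y: deterministic
Unambiguous


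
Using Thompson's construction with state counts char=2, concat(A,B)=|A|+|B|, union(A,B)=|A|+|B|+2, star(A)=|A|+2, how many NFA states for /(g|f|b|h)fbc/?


Syntax tree has 7 char leaf(s), 3 union(s), 0 star(s)
chars contribute 7×2 = 14; each union adds +2; each star adds +2
Total: 14 + 6 + 0 = 20 states


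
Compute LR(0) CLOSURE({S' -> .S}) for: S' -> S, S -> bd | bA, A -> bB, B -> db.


Start: S' -> .S
For each item with dot before a nonterminal B, add B -> .γ for every B-production
Closure: [S' -> .S, S -> .bd, S -> .bA]


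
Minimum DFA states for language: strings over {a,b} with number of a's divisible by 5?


Track (count of a) mod 5: states 0..4, accept at 0
Minimal DFA: 5 states


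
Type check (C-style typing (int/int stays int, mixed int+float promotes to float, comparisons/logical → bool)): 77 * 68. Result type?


Operand types: int * int
Rule: mixed int/float promotes to float; int/int stays int
Result type: int


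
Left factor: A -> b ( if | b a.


Common prefix: 'b'
Factored: A -> b A', A' -> ( if | a


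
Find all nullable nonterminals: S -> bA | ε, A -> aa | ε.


A nonterminal is nullable iff some alternative derives ε (directly, or every symbol in it is nullable)
Nullable: {A, S}


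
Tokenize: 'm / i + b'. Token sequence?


Scan left to right, longest-match per lexeme
Tokens: ID(m), OP(/), ID(i), OP(+), ID(b)


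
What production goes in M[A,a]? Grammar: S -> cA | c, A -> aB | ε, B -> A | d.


For [A, a]: 'a' ∈ FIRST(aB)
Entry: A -> aB


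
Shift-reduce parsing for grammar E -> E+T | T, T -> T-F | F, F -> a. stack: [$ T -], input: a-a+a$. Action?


no handle; shift 'a'
Action: shift


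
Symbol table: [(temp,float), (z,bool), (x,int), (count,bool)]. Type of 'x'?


Lookup 'x' → type int


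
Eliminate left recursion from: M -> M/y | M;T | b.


Left-recursive alternatives: M/y, M;T; non-recursive: b
Introduce M': M -> bM', M' -> /yM' | ;TM' | ε


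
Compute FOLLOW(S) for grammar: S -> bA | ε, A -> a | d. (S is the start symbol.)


$ ∈ FOLLOW(S). For each A -> αBβ: add FIRST(β)\{ε} to FOLLOW(B); if β nullable, add FOLLOW(A).
FOLLOW(S) = {$}


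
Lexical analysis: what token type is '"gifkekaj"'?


Pattern: double-quoted sequence
Type: STRING_LITERAL


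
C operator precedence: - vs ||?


'-' is additive (level 9); '||' is logical OR (level 1)
Higher level binds tighter
'-' has higher precedence than '||'


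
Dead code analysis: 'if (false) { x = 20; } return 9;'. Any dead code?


condition is constant false, so the whole block is unreachable
Dead: 'if (false) { x = 20; }'


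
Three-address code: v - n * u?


Break into single-operator statements:
t1 = n * u
t2 = v - t1


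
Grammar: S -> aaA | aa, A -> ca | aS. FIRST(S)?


Per alternative of S: FIRST(aaA) = {a}; FIRST(aa) = {a}
FIRST(S) = {a}


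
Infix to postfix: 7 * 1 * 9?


Left to right (same or higher precedence on left)
Postfix: 7 1 * 9 *


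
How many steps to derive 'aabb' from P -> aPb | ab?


Derivation: P => aPb => aabb
Steps: 2


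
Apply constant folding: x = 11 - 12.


11 - 12 = -1 at compile time
Optimized: x = -1


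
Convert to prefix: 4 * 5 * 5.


left-to-right (same/higher precedence on left): tree is (* (* 4 5) 5)
Prefix: * * 4 5 5


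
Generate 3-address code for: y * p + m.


Break into single-operator statements:
t1 = y * p
t2 = t1 + m


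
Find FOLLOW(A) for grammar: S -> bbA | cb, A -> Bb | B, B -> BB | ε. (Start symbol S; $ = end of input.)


$ ∈ FOLLOW(S). For each A -> αBβ: add FIRST(β)\{ε} to FOLLOW(B); if β nullable, add FOLLOW(A).
FOLLOW(A) = {$}


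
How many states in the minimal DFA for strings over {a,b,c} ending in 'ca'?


Track the longest suffix of input matching a prefix of 'ca': 3 classes (prefixes of length 0..2)
Minimal DFA: 3 states


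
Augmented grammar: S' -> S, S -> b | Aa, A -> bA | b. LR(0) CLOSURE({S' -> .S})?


Start: S' -> .S
For each item with dot before a nonterminal B, add B -> .γ for every B-production
Closure: [S' -> .S, S -> .b, S -> .Aa, A -> .bA, A -> .b]


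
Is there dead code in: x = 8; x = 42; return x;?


first assignment to x is overwritten before any read
Dead: 'x = 8'


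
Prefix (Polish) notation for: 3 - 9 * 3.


'*' binds tighter: tree is (- 3 (* 9 3))
Prefix: - 3 * 9 3


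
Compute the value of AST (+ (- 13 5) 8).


Evaluate inner: (- 13 5) = 8
Evaluate root: (+ 8 8) = 16
Result: 16


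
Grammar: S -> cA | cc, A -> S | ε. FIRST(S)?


Per alternative of S: FIRST(cA) = {c}; FIRST(cc) = {c}
FIRST(S) = {c}


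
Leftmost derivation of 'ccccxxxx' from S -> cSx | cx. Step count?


Derivation: S => cSx => ccSxx => cccSxxx => ccccxxxx
Steps: 4


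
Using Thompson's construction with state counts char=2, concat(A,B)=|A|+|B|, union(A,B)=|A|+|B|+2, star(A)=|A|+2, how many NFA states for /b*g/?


Syntax tree has 2 char leaf(s), 0 union(s), 1 star(s)
chars contribute 2×2 = 4; each union adds +2; each star adds +2
Total: 4 + 0 + 2 = 6 states


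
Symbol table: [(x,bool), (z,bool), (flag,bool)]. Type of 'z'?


Lookup 'z' → type bool


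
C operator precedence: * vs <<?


'*' is multiplicative (level 10); '<<' is shift (level 8)
Higher level binds tighter
'*' has higher precedence than '<<'


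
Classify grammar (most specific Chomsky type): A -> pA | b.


Right-linear: every RHS is a terminal or a terminal followed by one nonterminal
Classification: Type 3 (Regular)


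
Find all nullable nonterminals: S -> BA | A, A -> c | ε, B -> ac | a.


A nonterminal is nullable iff some alternative derives ε (directly, or every symbol in it is nullable)
Nullable: {A, S}


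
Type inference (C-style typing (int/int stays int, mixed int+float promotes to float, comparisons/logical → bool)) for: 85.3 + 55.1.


Operand types: float + float
Rule: mixed int/float promotes to float; int/int stays int
Result type: float


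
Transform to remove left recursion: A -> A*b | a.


Left-recursive alternatives: A*b; non-recursive: a
Introduce A': A -> aA', A' -> *bA' | ε


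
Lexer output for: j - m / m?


Scan left to right, longest-match per lexeme
Tokens: ID(j), OP(-), ID(m), OP(/), ID(m)


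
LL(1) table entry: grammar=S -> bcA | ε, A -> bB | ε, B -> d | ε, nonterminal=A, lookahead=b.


For [A, b]: 'b' ∈ FIRST(bB)
Entry: A -> bB


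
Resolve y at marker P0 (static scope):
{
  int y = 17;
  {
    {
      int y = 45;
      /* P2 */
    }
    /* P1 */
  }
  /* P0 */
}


y declared in the same block as P0
y = 17


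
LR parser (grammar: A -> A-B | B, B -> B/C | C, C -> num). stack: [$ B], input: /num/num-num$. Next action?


shift '/' to continue B -> B/C
Action: shift


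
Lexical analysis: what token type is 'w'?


Pattern: letter/underscore followed by alphanumerics, not a keyword
Type: IDENTIFIER


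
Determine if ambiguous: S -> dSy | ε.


balanced d^n…y^n: each string has a unique parse
Unambiguous


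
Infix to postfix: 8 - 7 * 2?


* has higher precedence, evaluate 7*2 first
Postfix: 8 7 2 * -


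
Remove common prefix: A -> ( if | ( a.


Common prefix: '('
Factored: A -> ( A', A' -> if | a


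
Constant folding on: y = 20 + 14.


20 + 14 = 34 at compile time
Optimized: y = 34


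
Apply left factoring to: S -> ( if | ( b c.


Common prefix: '('
Factored: S -> ( S', S' -> if | b c


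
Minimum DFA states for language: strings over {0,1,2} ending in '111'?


Track the longest suffix of input matching a prefix of '111': 4 classes (prefixes of length 0..3)
Minimal DFA: 4 states


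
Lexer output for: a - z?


Scan left to right, longest-match per lexeme
Tokens: ID(a), OP(-), ID(z)


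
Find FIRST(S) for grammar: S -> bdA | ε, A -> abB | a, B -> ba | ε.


Per alternative of S: FIRST(bdA) = {b}; FIRST(ε) = {ε}
FIRST(S) = {b, ε}


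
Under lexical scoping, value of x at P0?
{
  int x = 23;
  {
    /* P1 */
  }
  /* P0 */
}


x declared in the same block as P0
x = 23


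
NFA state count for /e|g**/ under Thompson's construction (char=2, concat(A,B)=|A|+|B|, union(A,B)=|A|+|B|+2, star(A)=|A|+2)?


Syntax tree has 2 char leaf(s), 1 union(s), 2 star(s)
chars contribute 2×2 = 4; each union adds +2; each star adds +2
Total: 4 + 2 + 4 = 10 states


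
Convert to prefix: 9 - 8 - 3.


left-to-right (same/higher precedence on left): tree is (- (- 9 8) 3)
Prefix: - - 9 8 3


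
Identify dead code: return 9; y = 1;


statement follows a return and is unreachable
Dead: 'y = 1'


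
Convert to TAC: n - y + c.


Break into single-operator statements:
t1 = n - y
t2 = t1 + c


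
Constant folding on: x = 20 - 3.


20 - 3 = 17 at compile time
Optimized: x = 17


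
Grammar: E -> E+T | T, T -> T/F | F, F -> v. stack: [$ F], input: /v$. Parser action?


'F' (not preceded by T/) is the handle for T -> F
Action: reduce (T -> F)


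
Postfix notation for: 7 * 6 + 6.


Left to right (same or higher precedence on left)
Postfix: 7 6 * 6 +


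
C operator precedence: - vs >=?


'-' is additive (level 9); '>=' is relational (level 7)
Higher level binds tighter
'-' has higher precedence than '>='


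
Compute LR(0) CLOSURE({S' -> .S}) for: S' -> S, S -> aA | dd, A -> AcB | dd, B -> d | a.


Start: S' -> .S
For each item with dot before a nonterminal B, add B -> .γ for every B-production
Closure: [S' -> .S, S -> .aA, S -> .dd]


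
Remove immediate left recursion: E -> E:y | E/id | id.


Left-recursive alternatives: E:y, E/id; non-recursive: id
Introduce E': E -> idE', E' -> :yE' | /idE' | ε


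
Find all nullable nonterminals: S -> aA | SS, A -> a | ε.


A nonterminal is nullable iff some alternative derives ε (directly, or every symbol in it is nullable)
Nullable: {A}


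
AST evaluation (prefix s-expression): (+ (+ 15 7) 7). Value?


Evaluate inner: (+ 15 7) = 22
Evaluate root: (+ 22 7) = 29
Result: 29


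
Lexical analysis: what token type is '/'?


Pattern: operator symbol
Type: OPERATOR


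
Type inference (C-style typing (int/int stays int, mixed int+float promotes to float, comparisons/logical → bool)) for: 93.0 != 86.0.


Operand types: float != float
Rule: comparison yields bool
Result type: bool


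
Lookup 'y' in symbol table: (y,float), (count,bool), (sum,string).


Lookup 'y' → type float


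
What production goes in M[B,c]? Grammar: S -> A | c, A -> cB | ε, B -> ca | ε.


For [B, c]: 'c' ∈ FIRST(ca)
Entry: B -> ca


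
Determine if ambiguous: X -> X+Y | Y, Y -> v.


precedence layered via separate nonterminal Y: deterministic
Unambiguous


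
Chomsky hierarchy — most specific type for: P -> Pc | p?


Left-linear: every RHS is a terminal or one nonterminal followed by a terminal
Classification: Type 3 (Regular)


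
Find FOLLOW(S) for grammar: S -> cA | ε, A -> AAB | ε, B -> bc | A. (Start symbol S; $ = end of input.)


$ ∈ FOLLOW(S). For each A -> αBβ: add FIRST(β)\{ε} to FOLLOW(B); if β nullable, add FOLLOW(A).
FOLLOW(S) = {$}


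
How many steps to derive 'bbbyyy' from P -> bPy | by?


Derivation: P => bPy => bbPyy => bbbyyy
Steps: 3


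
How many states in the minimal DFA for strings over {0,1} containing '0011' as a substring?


KMP-style automaton: 4 progress states + 1 absorbing accept = 5
Minimal DFA: 5 states


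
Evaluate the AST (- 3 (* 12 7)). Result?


Evaluate inner: (* 12 7) = 84
Evaluate root: (- 3 84) = -81
Result: -81


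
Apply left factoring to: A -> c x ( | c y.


Common prefix: 'c'
Factored: A -> c A', A' -> x ( | y


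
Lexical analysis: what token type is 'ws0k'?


Pattern: letter/underscore followed by alphanumerics, not a keyword
Type: IDENTIFIER


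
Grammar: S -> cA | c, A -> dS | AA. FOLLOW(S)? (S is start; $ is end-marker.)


$ ∈ FOLLOW(S). For each A -> αBβ: add FIRST(β)\{ε} to FOLLOW(B); if β nullable, add FOLLOW(A).
FOLLOW(S) = {$, d}


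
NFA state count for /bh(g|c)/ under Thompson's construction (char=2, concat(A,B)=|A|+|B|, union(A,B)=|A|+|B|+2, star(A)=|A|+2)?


Syntax tree has 4 char leaf(s), 1 union(s), 0 star(s)
chars contribute 4×2 = 8; each union adds +2; each star adds +2
Total: 8 + 2 + 0 = 10 states


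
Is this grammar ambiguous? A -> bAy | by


balanced b^n…y^n: each string has a unique parse
Unambiguous


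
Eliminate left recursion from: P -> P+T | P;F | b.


Left-recursive alternatives: P+T, P;F; non-recursive: b
Introduce P': P -> bP', P' -> +TP' | ;FP' | ε


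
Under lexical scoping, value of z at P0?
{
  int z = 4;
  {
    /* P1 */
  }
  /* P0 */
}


z declared in the same block as P0
z = 4


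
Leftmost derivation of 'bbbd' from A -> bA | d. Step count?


Derivation: A => bA => bbA => bbbA => bbbd
Steps: 4


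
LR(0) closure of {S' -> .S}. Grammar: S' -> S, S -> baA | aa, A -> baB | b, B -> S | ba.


Start: S' -> .S
For each item with dot before a nonterminal B, add B -> .γ for every B-production
Closure: [S' -> .S, S -> .baA, S -> .aa]


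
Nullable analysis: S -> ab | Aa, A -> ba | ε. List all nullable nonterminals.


A nonterminal is nullable iff some alternative derives ε (directly, or every symbol in it is nullable)
Nullable: {A}


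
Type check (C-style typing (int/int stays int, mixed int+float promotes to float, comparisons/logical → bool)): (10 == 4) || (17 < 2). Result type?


Operand types: bool || bool
Rule: logical operators take bool operands and yield bool
Result type: bool


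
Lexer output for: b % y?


Scan left to right, longest-match per lexeme
Tokens: ID(b), OP(%), ID(y)


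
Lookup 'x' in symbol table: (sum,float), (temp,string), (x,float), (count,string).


Lookup 'x' → type float


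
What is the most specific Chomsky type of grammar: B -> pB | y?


Right-linear: every RHS is a terminal or a terminal followed by one nonterminal
Classification: Type 3 (Regular)


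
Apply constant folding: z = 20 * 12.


20 * 12 = 240 at compile time
Optimized: z = 240


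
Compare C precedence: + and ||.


'+' is additive (level 9); '||' is logical OR (level 1)
Higher level binds tighter
'+' has higher precedence than '||'


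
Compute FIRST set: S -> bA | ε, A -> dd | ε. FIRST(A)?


Per alternative of A: FIRST(dd) = {d}; FIRST(ε) = {ε}
FIRST(A) = {d, ε}


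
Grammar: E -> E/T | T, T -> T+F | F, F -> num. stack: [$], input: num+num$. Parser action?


no handle on stack; shift 'num'
Action: shift


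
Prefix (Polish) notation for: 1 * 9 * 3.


left-to-right (same/higher precedence on left): tree is (* (* 1 9) 3)
Prefix: * * 1 9 3


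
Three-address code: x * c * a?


Break into single-operator statements:
t1 = x * c
t2 = t1 * a


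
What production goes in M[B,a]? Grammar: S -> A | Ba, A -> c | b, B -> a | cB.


For [B, a]: 'a' ∈ FIRST(a)
Entry: B -> a


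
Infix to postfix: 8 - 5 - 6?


Left to right (same or higher precedence on left)
Postfix: 8 5 - 6 -


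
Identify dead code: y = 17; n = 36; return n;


y is assigned but never read
Dead: 'y = 17'


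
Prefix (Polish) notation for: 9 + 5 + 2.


left-to-right (same/higher precedence on left): tree is (+ (+ 9 5) 2)
Prefix: + + 9 5 2


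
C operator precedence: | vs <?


'<' is relational (level 7); '|' is bitwise OR (level 3)
Higher level binds tighter
'<' has higher precedence than '|'


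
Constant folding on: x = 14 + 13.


14 + 13 = 27 at compile time
Optimized: x = 27


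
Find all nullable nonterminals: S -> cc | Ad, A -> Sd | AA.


A nonterminal is nullable iff some alternative derives ε (directly, or every symbol in it is nullable)
Nullable: {}


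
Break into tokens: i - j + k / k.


Scan left to right, longest-match per lexeme
Tokens: ID(i), OP(-), ID(j), OP(+), ID(k), OP(/), ID(k)


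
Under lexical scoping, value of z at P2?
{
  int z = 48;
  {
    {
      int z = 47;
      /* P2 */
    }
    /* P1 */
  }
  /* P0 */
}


z declared in the same block as P2
z = 47


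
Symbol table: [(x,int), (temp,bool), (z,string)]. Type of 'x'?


Lookup 'x' → type int


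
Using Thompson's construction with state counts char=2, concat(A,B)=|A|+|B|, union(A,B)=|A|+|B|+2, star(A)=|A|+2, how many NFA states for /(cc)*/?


Syntax tree has 2 char leaf(s), 0 union(s), 1 star(s)
chars contribute 2×2 = 4; each union adds +2; each star adds +2
Total: 4 + 0 + 2 = 6 states


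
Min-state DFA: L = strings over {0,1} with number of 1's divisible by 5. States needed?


Track (count of 1) mod 5: states 0..4, accept at 0
Minimal DFA: 5 states


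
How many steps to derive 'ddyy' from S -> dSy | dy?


Derivation: S => dSy => ddyy
Steps: 2


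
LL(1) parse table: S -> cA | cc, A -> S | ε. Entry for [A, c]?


For [A, c]: 'c' ∈ FIRST(S)
Entry: A -> S


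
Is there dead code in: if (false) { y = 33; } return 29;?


condition is constant false, so the whole block is unreachable
Dead: 'if (false) { y = 33; }'


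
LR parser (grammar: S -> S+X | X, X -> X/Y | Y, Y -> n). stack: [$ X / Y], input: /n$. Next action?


handle 'X/Y' on top
Action: reduce (X -> X/Y)


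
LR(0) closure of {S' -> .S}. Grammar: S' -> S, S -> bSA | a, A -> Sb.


Start: S' -> .S
For each item with dot before a nonterminal B, add B -> .γ for every B-production
Closure: [S' -> .S, S -> .bSA, S -> .a]


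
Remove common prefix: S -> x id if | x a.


Common prefix: 'x'
Factored: S -> x S', S' -> id if | a


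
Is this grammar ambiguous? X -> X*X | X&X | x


'x*x&x' has two parse trees (no precedence encoded between * and &)
Ambiguous


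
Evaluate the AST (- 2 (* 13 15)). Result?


Evaluate inner: (* 13 15) = 195
Evaluate root: (- 2 195) = -193
Result: -193


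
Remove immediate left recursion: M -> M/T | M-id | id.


Left-recursive alternatives: M/T, M-id; non-recursive: id
Introduce M': M -> idM', M' -> /TM' | -idM' | ε


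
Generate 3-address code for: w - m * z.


Break into single-operator statements:
t1 = m * z
t2 = w - t1


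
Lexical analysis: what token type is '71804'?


Pattern: digits only
Type: INTEGER_LITERAL


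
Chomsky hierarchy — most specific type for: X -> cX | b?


Right-linear: every RHS is a terminal or a terminal followed by one nonterminal
Classification: Type 3 (Regular)


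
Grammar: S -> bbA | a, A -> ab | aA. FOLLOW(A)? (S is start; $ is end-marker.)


$ ∈ FOLLOW(S). For each A -> αBβ: add FIRST(β)\{ε} to FOLLOW(B); if β nullable, add FOLLOW(A).
FOLLOW(A) = {$}


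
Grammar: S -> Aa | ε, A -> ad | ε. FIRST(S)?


Per alternative of S: FIRST(Aa) = {a}; FIRST(ε) = {ε}
FIRST(S) = {a, ε}


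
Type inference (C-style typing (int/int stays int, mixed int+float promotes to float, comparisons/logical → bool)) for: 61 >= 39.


Operand types: int >= int
Rule: comparison yields bool
Result type: bool


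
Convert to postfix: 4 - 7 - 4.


Left to right (same or higher precedence on left)
Postfix: 4 7 - 4 -


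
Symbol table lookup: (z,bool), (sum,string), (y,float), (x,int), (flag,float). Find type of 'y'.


Lookup 'y' → type float


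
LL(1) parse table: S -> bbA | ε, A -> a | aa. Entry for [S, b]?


For [S, b]: 'b' ∈ FIRST(bbA)
Entry: S -> bbA


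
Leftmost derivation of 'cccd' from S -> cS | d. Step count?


Derivation: S => cS => ccS => cccS => cccd
Steps: 4


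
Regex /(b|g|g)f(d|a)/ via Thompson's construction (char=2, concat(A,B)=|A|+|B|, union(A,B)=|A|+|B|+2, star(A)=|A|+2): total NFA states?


Syntax tree has 6 char leaf(s), 3 union(s), 0 star(s)
chars contribute 6×2 = 12; each union adds +2; each star adds +2
Total: 12 + 6 + 0 = 18 states


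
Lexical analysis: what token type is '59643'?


Pattern: digits only
Type: INTEGER_LITERAL


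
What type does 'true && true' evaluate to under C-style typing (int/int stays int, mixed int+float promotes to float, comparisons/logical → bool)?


Operand types: bool && bool
Rule: logical operators take bool operands and yield bool
Result type: bool


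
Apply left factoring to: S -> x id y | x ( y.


Common prefix: 'x'
Factored: S -> x S', S' -> id y | ( y


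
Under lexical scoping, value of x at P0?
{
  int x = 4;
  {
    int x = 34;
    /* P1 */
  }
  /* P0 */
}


x declared in the same block as P0
x = 4


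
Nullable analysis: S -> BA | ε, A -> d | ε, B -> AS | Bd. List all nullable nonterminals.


A nonterminal is nullable iff some alternative derives ε (directly, or every symbol in it is nullable)
Nullable: {A, B, S}


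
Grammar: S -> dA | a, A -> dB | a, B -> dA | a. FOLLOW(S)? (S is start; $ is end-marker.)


$ ∈ FOLLOW(S). For each A -> αBβ: add FIRST(β)\{ε} to FOLLOW(B); if β nullable, add FOLLOW(A).
FOLLOW(S) = {$}


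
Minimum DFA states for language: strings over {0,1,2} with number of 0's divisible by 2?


Track (count of 0) mod 2: states 0..1, accept at 0
Minimal DFA: 2 states


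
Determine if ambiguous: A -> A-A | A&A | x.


'x-x&x' has two parse trees (no precedence encoded between - and &)
Ambiguous


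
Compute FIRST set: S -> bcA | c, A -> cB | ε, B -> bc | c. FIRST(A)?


Per alternative of A: FIRST(cB) = {c}; FIRST(ε) = {ε}
FIRST(A) = {c, ε}


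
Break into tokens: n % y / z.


Scan left to right, longest-match per lexeme
Tokens: ID(n), OP(%), ID(y), OP(/), ID(z)


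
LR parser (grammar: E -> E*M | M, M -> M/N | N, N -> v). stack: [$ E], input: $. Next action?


start symbol E on stack, input exhausted
Action: accept


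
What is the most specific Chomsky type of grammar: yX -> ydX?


LHS has context (more than one symbol) and |LHS| ≤ |RHS|
Classification: Type 1 (Context-Sensitive)


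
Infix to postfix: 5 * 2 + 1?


Left to right (same or higher precedence on left)
Postfix: 5 2 * 1 +


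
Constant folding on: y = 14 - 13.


14 - 13 = 1 at compile time
Optimized: y = 1


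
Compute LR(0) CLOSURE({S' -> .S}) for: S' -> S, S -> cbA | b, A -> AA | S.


Start: S' -> .S
For each item with dot before a nonterminal B, add B -> .γ for every B-production
Closure: [S' -> .S, S -> .cbA, S -> .b]


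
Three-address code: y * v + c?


Break into single-operator statements:
t1 = y * v
t2 = t1 + c


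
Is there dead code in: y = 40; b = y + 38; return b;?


y is read by b's definition; b is returned
No dead code


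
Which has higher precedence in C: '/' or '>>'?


'/' is multiplicative (level 10); '>>' is shift (level 8)
Higher level binds tighter
'/' has higher precedence than '>>'


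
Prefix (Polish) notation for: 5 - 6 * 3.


'*' binds tighter: tree is (- 5 (* 6 3))
Prefix: - 5 * 6 3


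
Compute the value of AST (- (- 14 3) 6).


Evaluate inner: (- 14 3) = 11
Evaluate root: (- 11 6) = 5
Result: 5
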